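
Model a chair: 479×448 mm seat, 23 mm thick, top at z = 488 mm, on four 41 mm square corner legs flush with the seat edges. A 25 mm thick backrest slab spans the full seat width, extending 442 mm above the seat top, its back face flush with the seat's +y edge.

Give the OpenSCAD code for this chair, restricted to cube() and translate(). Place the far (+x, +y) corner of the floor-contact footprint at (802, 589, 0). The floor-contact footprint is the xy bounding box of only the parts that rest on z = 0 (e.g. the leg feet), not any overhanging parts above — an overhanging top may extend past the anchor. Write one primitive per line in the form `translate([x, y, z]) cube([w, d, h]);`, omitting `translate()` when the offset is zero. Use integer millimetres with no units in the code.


translate([323, 141, 465]) cube([479, 448, 23]);
translate([323, 141, 0]) cube([41, 41, 465]);
translate([761, 141, 0]) cube([41, 41, 465]);
translate([323, 548, 0]) cube([41, 41, 465]);
translate([761, 548, 0]) cube([41, 41, 465]);
translate([323, 564, 488]) cube([479, 25, 442]);


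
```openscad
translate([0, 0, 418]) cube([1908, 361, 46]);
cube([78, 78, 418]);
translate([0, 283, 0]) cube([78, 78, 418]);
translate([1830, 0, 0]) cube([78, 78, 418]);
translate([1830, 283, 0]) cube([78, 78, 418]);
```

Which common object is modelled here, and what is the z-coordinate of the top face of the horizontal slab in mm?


A bench. The seat-top height is 464 mm.

A long slab on four corner posts — a bench. The slab sits at z = 418 with thickness 46, so the top is 418 + 46 = 464 mm.


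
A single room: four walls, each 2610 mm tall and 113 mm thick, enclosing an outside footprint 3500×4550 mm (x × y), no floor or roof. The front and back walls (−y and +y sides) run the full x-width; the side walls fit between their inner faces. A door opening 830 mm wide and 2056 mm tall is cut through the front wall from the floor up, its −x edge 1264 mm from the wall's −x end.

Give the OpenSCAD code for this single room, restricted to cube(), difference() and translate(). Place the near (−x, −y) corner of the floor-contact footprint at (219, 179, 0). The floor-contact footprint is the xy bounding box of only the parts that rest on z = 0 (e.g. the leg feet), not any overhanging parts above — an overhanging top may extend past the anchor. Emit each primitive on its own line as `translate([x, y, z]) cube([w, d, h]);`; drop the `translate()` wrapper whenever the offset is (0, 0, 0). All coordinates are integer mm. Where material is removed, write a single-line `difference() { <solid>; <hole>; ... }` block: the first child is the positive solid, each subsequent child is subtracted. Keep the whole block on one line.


difference() { translate([219, 179, 0]) cube([3500, 113, 2610]); translate([1483, 179, 0]) cube([830, 113, 2056]); }
translate([219, 4616, 0]) cube([3500, 113, 2610]);
translate([219, 292, 0]) cube([113, 4324, 2610]);
translate([3606, 292, 0]) cube([113, 4324, 2610]);


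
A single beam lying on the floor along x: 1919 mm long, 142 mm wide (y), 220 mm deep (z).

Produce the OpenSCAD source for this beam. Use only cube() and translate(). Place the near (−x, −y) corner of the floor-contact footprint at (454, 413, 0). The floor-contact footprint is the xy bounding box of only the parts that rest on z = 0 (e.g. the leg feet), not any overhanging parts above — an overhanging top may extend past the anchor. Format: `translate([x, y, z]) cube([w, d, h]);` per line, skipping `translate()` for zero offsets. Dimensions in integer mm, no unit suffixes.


translate([454, 413, 0]) cube([1919, 142, 220]);


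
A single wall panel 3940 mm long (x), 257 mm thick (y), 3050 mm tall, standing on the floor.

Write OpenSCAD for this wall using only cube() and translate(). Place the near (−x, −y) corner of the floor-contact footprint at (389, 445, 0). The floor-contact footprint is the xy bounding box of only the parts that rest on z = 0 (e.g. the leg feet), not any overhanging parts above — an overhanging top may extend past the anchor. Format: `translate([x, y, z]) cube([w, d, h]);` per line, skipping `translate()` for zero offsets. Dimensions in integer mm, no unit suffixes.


translate([389, 445, 0]) cube([3940, 257, 3050]);


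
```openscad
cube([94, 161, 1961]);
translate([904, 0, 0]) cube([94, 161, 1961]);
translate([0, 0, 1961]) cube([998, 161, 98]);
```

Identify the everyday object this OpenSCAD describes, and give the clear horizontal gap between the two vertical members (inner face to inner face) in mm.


A door frame. The clear opening width is 810 mm.

Two 1961 mm tall posts with a header on top — a door frame. The left jamb is 94 mm wide at x = 0; the right jamb starts at x = 904. The clear opening is 904 − 94 = 810 mm.


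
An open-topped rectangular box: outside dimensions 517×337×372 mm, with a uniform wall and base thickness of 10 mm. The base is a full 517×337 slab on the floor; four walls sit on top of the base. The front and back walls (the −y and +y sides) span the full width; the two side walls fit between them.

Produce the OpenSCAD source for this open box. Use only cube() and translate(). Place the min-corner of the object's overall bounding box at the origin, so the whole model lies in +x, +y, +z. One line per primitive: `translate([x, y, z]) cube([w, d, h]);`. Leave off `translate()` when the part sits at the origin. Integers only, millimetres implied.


cube([517, 337, 10]);
translate([0, 0, 10]) cube([517, 10, 362]);
translate([0, 327, 10]) cube([517, 10, 362]);
translate([0, 10, 10]) cube([10, 317, 362]);
translate([507, 10, 10]) cube([10, 317, 362]);


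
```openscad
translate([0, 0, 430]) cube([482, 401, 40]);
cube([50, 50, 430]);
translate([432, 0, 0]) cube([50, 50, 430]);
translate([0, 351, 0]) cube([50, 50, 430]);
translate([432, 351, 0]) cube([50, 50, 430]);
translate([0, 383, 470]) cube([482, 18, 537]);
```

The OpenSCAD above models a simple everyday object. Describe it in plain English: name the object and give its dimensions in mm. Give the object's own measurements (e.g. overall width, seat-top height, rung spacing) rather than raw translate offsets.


A chair. The seat is a 482×401×40 mm slab with its top at z = 470 mm, on four 50×50 mm corner legs (flush with the seat edges, standing on z = 0). A flat backrest 18 mm thick, 537 mm tall, spans the full seat width and rises from the seat top along its +y edge, rear face flush with the rear of the seat.


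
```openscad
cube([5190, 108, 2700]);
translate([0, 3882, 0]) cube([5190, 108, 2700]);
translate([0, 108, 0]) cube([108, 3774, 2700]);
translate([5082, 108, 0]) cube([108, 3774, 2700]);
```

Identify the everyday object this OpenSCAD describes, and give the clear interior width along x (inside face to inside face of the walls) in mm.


A house (or room) frame. The interior width is 4974 mm.

Four 2700 mm walls enclosing a rectangle with no floor or roof — a room or house frame. Outside width is 5190 mm and wall thickness is 108 mm, so the interior width is 5190 − 2 × 108 = 4974 mm.


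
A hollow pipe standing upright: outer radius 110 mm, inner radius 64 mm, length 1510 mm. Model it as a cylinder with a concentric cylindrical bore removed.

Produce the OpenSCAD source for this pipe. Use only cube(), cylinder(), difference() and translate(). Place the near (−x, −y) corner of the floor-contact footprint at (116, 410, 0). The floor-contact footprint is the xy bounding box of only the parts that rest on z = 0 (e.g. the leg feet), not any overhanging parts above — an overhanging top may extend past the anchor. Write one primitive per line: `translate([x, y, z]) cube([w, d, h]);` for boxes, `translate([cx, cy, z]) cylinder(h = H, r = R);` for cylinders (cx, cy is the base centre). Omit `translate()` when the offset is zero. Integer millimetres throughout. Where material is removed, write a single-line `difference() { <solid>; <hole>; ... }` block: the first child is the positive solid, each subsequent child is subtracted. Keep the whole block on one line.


difference() { translate([226, 520, 0]) cylinder(h = 1510, r = 110); translate([226, 520, 0]) cylinder(h = 1510, r = 64); }


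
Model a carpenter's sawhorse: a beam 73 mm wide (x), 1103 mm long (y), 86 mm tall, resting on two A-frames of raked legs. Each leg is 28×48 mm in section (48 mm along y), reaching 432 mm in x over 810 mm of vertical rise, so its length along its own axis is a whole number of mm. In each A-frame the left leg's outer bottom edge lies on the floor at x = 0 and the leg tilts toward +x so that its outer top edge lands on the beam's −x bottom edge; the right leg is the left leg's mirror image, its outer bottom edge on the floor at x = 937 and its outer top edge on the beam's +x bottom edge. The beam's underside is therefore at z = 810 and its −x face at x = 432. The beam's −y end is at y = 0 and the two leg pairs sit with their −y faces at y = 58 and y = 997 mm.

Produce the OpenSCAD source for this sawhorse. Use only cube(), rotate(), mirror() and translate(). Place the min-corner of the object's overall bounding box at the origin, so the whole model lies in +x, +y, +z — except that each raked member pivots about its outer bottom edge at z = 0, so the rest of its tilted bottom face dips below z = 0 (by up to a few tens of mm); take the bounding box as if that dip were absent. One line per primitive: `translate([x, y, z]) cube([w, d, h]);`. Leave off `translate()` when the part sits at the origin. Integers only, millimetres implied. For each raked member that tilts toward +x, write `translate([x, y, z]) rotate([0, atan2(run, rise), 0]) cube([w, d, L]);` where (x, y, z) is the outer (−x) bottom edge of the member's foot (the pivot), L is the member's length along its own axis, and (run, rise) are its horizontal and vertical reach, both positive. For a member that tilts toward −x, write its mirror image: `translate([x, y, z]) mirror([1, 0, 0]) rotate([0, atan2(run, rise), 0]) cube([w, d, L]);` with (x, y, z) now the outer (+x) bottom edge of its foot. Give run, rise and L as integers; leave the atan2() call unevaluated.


translate([432, 0, 810]) cube([73, 1103, 86]);
translate([0, 58, 0]) rotate([0, atan2(432, 810), 0]) cube([28, 48, 918]);
translate([937, 58, 0]) mirror([1, 0, 0]) rotate([0, atan2(432, 810), 0]) cube([28, 48, 918]);
translate([0, 997, 0]) rotate([0, atan2(432, 810), 0]) cube([28, 48, 918]);
translate([937, 997, 0]) mirror([1, 0, 0]) rotate([0, atan2(432, 810), 0]) cube([28, 48, 918]);


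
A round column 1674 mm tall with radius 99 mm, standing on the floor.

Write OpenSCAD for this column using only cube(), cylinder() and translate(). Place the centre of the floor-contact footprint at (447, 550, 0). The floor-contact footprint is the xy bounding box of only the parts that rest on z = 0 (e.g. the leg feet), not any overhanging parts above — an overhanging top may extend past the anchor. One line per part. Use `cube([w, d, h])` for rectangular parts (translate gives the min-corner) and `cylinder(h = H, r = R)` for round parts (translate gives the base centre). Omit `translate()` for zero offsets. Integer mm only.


translate([447, 550, 0]) cylinder(h = 1674, r = 99);


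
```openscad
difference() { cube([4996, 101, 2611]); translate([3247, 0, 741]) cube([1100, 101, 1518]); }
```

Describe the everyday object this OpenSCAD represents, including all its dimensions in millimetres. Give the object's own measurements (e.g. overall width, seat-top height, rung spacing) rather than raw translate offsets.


A wall 4996 mm long (x), 101 mm thick (y), 2611 mm tall, with a rectangular window opening cut through it. The opening is 1100 mm wide and 1518 mm tall; its sill is at z = 741 mm and its near (−x) edge is 3247 mm from the wall's −x end. The opening passes through the full wall thickness.


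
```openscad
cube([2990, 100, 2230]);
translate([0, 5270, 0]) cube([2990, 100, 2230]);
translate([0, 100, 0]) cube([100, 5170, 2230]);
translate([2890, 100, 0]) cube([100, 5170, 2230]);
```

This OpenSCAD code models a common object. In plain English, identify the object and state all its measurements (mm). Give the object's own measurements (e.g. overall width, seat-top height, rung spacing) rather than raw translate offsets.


The wall frame of a small rectangular building: four walls, each 2230 mm tall and 100 mm thick, enclosing a footprint 2990 mm (x) by 5370 mm (y) outside-to-outside, with no floor or roof. The front and back walls (the −y and +y sides) span the full width; the two side walls fit between them.


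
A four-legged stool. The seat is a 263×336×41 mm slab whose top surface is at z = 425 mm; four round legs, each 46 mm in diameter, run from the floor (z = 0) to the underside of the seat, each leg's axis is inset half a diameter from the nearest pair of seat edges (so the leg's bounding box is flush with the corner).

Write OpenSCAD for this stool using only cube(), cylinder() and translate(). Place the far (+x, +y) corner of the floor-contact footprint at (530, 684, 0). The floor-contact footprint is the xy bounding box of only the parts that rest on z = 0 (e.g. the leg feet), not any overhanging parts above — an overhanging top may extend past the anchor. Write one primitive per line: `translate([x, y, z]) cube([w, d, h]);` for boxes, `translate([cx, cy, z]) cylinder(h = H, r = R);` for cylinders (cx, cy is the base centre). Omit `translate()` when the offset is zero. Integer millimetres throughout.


translate([267, 348, 384]) cube([263, 336, 41]);
translate([290, 371, 0]) cylinder(h = 384, r = 23);
translate([507, 371, 0]) cylinder(h = 384, r = 23);
translate([290, 661, 0]) cylinder(h = 384, r = 23);
translate([507, 661, 0]) cylinder(h = 384, r = 23);


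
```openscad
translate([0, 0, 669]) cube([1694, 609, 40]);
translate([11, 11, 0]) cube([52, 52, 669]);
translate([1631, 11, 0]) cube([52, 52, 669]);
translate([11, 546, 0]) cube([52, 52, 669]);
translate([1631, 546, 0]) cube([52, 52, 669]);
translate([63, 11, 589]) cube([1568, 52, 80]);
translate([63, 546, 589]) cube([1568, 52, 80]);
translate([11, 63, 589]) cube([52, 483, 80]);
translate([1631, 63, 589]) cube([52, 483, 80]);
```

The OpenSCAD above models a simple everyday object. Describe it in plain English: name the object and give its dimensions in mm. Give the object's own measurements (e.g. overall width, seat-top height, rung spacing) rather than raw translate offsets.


A table: top 1694 mm (x) × 609 mm (y), 40 mm thick, upper face at z = 709 mm, on four 52×52 mm square legs, each inset 11 mm from the nearest pair of top edges from z = 0 to the bottom of the top. Four apron rails, 52 mm thick and 80 mm tall, run between adjacent legs with their top edges flush with the underside of the top and their outer faces flush with the legs' outer faces.


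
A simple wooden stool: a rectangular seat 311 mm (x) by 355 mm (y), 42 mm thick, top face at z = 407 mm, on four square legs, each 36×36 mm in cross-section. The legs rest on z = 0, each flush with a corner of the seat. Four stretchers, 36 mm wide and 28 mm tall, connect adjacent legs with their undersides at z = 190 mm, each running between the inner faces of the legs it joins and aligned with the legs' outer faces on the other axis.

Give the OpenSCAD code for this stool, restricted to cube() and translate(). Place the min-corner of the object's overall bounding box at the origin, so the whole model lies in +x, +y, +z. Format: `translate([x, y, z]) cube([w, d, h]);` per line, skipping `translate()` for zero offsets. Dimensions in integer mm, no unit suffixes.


// leg_h = 407 - 42 = 365
// stretcher span = 311 - 2*36 = 239
translate([0, 0, 365]) cube([311, 355, 42]);
cube([36, 36, 365]);
translate([275, 0, 0]) cube([36, 36, 365]);
translate([0, 319, 0]) cube([36, 36, 365]);
translate([275, 319, 0]) cube([36, 36, 365]);
translate([36, 0, 190]) cube([239, 36, 28]);
translate([36, 319, 190]) cube([239, 36, 28]);
translate([0, 36, 190]) cube([36, 283, 28]);
translate([275, 36, 190]) cube([36, 283, 28]);


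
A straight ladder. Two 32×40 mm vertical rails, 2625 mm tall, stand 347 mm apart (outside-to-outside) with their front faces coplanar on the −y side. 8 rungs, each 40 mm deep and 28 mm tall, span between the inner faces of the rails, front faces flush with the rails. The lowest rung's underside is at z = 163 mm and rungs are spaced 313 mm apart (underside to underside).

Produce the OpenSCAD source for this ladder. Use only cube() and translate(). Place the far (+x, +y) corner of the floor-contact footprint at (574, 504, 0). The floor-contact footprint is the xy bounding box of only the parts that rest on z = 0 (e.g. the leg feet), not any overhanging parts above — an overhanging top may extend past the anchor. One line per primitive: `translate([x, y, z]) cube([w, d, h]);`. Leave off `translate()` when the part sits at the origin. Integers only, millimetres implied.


translate([227, 464, 0]) cube([32, 40, 2625]);
translate([542, 464, 0]) cube([32, 40, 2625]);
translate([259, 464, 163]) cube([283, 40, 28]);
translate([259, 464, 476]) cube([283, 40, 28]);
translate([259, 464, 789]) cube([283, 40, 28]);
translate([259, 464, 1102]) cube([283, 40, 28]);
translate([259, 464, 1415]) cube([283, 40, 28]);
translate([259, 464, 1728]) cube([283, 40, 28]);
translate([259, 464, 2041]) cube([283, 40, 28]);
translate([259, 464, 2354]) cube([283, 40, 28]);


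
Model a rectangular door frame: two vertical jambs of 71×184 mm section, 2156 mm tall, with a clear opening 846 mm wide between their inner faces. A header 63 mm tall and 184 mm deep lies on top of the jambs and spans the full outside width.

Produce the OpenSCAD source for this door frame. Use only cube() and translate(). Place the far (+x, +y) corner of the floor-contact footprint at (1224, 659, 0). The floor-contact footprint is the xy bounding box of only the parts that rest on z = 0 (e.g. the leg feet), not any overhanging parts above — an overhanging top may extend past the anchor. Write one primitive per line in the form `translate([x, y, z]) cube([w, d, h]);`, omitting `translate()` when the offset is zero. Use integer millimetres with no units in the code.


translate([236, 475, 0]) cube([71, 184, 2156]);
translate([1153, 475, 0]) cube([71, 184, 2156]);
translate([236, 475, 2156]) cube([988, 184, 63]);


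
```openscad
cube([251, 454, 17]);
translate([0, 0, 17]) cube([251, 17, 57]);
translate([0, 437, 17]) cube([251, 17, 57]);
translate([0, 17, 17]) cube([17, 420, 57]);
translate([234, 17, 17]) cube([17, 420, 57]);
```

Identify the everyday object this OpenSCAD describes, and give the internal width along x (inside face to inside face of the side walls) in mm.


An open box. The internal width is 217 mm.

A 251×454 base slab with four walls standing on it — an open box. The base is 251 mm wide and the walls are 17 mm thick, so the internal width is 251 − 2 × 17 = 217 mm.


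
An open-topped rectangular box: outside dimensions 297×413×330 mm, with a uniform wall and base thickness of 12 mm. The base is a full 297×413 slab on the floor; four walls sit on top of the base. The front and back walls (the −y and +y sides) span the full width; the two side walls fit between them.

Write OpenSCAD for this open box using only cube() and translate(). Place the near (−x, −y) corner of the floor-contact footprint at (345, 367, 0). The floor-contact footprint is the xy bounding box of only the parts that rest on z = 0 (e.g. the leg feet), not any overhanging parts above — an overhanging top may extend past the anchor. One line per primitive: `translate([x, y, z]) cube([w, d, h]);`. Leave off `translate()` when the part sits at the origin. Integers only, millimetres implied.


translate([345, 367, 0]) cube([297, 413, 12]);
translate([345, 367, 12]) cube([297, 12, 318]);
translate([345, 768, 12]) cube([297, 12, 318]);
translate([345, 379, 12]) cube([12, 389, 318]);
translate([630, 379, 12]) cube([12, 389, 318]);


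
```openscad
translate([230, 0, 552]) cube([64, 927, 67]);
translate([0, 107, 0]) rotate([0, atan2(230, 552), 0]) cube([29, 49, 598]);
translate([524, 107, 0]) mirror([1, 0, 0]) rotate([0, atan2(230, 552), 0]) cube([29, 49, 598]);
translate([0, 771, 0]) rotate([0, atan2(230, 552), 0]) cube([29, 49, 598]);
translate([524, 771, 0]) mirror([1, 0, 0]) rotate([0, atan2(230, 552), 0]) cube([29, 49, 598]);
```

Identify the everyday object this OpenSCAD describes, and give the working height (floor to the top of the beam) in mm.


A sawhorse. The overall height is 619 mm.

A beam across two mirrored pairs of raked legs — a sawhorse. The beam's underside is at z = 552 (matching the legs' vertical rise in atan2(230, 552)) and the beam is 67 mm tall, so its top is at 552 + 67 = 619 mm. The raked legs top out at the beam's underside, so that is the highest point.


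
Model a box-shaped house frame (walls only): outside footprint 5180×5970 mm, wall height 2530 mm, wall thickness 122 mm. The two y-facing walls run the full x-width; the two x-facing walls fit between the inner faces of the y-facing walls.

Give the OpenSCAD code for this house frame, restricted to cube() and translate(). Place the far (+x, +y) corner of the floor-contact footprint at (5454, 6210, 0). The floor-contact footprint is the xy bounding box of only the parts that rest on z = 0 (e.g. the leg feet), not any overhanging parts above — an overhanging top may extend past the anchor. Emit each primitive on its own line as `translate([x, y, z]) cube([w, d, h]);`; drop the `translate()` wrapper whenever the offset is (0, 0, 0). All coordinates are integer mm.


translate([274, 240, 0]) cube([5180, 122, 2530]);
translate([274, 6088, 0]) cube([5180, 122, 2530]);
translate([274, 362, 0]) cube([122, 5726, 2530]);
translate([5332, 362, 0]) cube([122, 5726, 2530]);


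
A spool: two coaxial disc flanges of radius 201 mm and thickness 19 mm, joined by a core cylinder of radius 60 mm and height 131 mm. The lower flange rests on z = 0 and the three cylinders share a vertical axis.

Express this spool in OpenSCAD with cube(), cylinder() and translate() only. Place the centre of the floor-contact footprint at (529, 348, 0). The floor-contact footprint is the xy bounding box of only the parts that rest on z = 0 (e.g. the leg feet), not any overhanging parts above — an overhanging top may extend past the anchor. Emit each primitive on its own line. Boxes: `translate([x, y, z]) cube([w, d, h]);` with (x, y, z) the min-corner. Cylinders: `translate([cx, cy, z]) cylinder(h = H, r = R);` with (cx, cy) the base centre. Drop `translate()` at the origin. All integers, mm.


translate([529, 348, 0]) cylinder(h = 19, r = 201);
translate([529, 348, 19]) cylinder(h = 131, r = 60);
translate([529, 348, 150]) cylinder(h = 19, r = 201);


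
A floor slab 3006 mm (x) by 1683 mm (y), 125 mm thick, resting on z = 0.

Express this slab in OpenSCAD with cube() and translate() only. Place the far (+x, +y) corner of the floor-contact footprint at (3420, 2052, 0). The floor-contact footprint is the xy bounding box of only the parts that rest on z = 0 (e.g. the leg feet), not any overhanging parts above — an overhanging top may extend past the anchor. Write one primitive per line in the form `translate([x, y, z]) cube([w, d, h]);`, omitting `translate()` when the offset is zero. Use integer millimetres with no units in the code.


translate([414, 369, 0]) cube([3006, 1683, 125]);


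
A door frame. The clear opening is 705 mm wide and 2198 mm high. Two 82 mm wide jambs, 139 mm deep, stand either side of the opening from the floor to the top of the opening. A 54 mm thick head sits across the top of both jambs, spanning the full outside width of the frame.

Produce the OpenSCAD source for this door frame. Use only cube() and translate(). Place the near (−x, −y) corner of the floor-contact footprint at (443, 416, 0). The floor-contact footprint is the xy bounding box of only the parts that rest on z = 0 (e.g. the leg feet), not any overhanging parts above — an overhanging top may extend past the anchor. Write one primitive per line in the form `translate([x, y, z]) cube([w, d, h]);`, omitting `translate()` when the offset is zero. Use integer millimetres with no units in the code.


translate([443, 416, 0]) cube([82, 139, 2198]);
translate([1230, 416, 0]) cube([82, 139, 2198]);
translate([443, 416, 2198]) cube([869, 139, 54]);


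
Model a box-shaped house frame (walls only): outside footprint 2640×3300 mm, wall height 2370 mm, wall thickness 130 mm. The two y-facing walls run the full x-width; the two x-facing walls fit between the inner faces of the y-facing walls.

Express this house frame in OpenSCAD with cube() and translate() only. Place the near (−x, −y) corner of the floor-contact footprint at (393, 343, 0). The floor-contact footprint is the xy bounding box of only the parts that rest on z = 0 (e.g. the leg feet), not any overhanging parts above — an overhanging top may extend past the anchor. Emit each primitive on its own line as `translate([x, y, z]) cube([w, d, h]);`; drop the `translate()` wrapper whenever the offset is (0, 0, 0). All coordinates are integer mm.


translate([393, 343, 0]) cube([2640, 130, 2370]);
translate([393, 3513, 0]) cube([2640, 130, 2370]);
translate([393, 473, 0]) cube([130, 3040, 2370]);
translate([2903, 473, 0]) cube([130, 3040, 2370]);


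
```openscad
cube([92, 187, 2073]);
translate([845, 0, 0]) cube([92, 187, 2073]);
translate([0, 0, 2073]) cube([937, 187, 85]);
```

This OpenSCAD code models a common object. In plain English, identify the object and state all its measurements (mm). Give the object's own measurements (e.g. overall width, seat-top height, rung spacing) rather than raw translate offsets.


A door frame. The clear opening is 753 mm wide and 2073 mm high. Two 92 mm wide jambs, 187 mm deep, stand either side of the opening from the floor to the top of the opening. A 85 mm thick head sits across the top of both jambs, spanning the full outside width of the frame.


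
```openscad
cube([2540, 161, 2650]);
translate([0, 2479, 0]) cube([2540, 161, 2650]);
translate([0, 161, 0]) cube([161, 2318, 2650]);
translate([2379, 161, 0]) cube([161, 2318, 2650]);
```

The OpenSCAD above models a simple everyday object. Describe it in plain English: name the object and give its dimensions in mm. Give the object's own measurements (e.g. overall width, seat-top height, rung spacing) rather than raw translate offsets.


The wall frame of a small rectangular building: four walls, each 2650 mm tall and 161 mm thick, enclosing a footprint 2540 mm (x) by 2640 mm (y) outside-to-outside, with no floor or roof. The front and back walls (the −y and +y sides) span the full width; the two side walls fit between them.


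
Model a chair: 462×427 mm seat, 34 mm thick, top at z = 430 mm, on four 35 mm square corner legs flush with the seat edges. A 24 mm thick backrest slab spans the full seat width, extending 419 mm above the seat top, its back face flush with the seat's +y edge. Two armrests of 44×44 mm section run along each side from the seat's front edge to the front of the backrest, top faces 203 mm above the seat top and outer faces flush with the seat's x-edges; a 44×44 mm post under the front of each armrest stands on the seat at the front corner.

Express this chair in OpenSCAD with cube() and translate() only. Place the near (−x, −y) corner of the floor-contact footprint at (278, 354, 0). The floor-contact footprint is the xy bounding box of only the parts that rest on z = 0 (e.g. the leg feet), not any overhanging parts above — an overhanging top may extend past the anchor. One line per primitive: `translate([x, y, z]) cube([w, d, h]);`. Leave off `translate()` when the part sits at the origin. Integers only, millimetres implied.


translate([278, 354, 396]) cube([462, 427, 34]);
translate([278, 354, 0]) cube([35, 35, 396]);
translate([705, 354, 0]) cube([35, 35, 396]);
translate([278, 746, 0]) cube([35, 35, 396]);
translate([705, 746, 0]) cube([35, 35, 396]);
translate([278, 757, 430]) cube([462, 24, 419]);
translate([278, 354, 589]) cube([44, 403, 44]);
translate([696, 354, 589]) cube([44, 403, 44]);
translate([278, 354, 430]) cube([44, 44, 159]);
translate([696, 354, 430]) cube([44, 44, 159]);


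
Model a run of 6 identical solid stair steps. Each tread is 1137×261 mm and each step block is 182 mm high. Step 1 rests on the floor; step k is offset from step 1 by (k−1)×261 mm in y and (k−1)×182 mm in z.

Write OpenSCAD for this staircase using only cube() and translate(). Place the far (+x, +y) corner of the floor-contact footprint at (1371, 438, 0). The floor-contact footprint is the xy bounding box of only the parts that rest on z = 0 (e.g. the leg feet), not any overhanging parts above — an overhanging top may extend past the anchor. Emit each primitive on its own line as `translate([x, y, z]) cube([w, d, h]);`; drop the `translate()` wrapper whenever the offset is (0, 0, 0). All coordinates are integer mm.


translate([234, 177, 0]) cube([1137, 261, 182]);
translate([234, 438, 182]) cube([1137, 261, 182]);
translate([234, 699, 364]) cube([1137, 261, 182]);
translate([234, 960, 546]) cube([1137, 261, 182]);
translate([234, 1221, 728]) cube([1137, 261, 182]);
translate([234, 1482, 910]) cube([1137, 261, 182]);


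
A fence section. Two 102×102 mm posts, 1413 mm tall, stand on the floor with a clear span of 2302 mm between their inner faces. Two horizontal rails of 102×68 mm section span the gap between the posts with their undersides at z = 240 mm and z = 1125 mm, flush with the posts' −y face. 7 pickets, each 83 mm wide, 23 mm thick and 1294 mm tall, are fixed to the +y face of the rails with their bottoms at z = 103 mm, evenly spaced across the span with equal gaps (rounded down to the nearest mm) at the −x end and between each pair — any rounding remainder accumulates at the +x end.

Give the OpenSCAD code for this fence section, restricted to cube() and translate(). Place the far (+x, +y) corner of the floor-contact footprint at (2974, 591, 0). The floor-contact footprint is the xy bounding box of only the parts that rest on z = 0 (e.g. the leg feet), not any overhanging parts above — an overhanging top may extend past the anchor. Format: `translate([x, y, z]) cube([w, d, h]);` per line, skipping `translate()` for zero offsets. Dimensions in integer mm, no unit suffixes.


translate([468, 489, 0]) cube([102, 102, 1413]);
translate([2872, 489, 0]) cube([102, 102, 1413]);
translate([570, 489, 240]) cube([2302, 102, 68]);
translate([570, 489, 1125]) cube([2302, 102, 68]);
translate([785, 591, 103]) cube([83, 23, 1294]);
translate([1083, 591, 103]) cube([83, 23, 1294]);
translate([1381, 591, 103]) cube([83, 23, 1294]);
translate([1679, 591, 103]) cube([83, 23, 1294]);
translate([1977, 591, 103]) cube([83, 23, 1294]);
translate([2275, 591, 103]) cube([83, 23, 1294]);
translate([2573, 591, 103]) cube([83, 23, 1294]);


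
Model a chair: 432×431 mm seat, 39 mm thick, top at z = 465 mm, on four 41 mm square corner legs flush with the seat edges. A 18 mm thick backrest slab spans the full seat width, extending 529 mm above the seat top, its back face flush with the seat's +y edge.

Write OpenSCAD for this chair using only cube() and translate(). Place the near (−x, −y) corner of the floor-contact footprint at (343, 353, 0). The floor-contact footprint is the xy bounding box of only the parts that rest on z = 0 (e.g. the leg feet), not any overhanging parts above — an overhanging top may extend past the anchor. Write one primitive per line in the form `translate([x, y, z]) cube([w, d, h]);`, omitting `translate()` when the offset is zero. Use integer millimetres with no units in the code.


translate([343, 353, 426]) cube([432, 431, 39]);
translate([343, 353, 0]) cube([41, 41, 426]);
translate([734, 353, 0]) cube([41, 41, 426]);
translate([343, 743, 0]) cube([41, 41, 426]);
translate([734, 743, 0]) cube([41, 41, 426]);
translate([343, 766, 465]) cube([432, 18, 529]);


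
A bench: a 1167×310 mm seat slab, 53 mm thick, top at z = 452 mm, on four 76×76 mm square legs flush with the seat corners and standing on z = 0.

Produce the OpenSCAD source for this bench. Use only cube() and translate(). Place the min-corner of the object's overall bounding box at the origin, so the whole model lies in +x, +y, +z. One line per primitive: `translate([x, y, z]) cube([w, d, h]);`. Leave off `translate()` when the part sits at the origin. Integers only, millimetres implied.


// leg_h = 452 − 53 = 399
translate([0, 0, 399]) cube([1167, 310, 53]);
cube([76, 76, 399]);
translate([0, 234, 0]) cube([76, 76, 399]);
translate([1091, 0, 0]) cube([76, 76, 399]);
translate([1091, 234, 0]) cube([76, 76, 399]);


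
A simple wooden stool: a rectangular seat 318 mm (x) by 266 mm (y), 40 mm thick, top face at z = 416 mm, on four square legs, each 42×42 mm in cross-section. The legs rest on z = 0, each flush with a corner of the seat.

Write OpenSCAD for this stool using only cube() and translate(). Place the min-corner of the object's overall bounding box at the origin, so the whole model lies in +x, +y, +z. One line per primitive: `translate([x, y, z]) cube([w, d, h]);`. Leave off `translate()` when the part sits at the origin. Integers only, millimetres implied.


// leg_h = 416 - 40 = 376
translate([0, 0, 376]) cube([318, 266, 40]);
cube([42, 42, 376]);
translate([276, 0, 0]) cube([42, 42, 376]);
translate([0, 224, 0]) cube([42, 42, 376]);
translate([276, 224, 0]) cube([42, 42, 376]);


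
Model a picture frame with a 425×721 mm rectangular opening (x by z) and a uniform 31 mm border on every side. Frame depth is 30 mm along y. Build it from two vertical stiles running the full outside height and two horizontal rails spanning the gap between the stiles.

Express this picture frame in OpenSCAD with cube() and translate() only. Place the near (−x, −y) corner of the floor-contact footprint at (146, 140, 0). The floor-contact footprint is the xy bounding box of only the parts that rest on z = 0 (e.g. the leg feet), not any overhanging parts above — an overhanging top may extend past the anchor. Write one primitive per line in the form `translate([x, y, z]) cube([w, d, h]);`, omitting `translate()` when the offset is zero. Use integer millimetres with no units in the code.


translate([146, 140, 0]) cube([31, 30, 783]);
translate([602, 140, 0]) cube([31, 30, 783]);
translate([177, 140, 0]) cube([425, 30, 31]);
translate([177, 140, 752]) cube([425, 30, 31]);


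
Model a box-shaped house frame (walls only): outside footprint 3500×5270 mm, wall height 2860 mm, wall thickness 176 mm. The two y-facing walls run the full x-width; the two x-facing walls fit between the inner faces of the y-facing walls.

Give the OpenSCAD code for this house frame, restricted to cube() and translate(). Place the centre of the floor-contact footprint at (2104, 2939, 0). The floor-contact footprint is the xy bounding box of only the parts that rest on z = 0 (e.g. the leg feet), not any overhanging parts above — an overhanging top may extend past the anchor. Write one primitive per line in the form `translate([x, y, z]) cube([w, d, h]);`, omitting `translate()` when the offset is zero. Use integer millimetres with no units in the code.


translate([354, 304, 0]) cube([3500, 176, 2860]);
translate([354, 5398, 0]) cube([3500, 176, 2860]);
translate([354, 480, 0]) cube([176, 4918, 2860]);
translate([3678, 480, 0]) cube([176, 4918, 2860]);


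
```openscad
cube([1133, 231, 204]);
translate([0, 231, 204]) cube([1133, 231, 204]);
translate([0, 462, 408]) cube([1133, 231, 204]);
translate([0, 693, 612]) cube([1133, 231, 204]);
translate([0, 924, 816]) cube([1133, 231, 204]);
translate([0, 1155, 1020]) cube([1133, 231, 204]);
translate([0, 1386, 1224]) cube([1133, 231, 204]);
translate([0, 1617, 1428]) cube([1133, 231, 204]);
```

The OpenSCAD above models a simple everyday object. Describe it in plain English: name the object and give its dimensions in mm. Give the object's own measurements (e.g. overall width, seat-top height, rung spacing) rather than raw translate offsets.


A straight staircase of 8 solid steps. Each step is 1133 mm wide (x), 231 mm deep (y, the going) and 204 mm tall (the rise). The first step rests on the floor; each subsequent step sits one going further in +y and one rise higher in +z, directly behind and above the previous step with no overlap.


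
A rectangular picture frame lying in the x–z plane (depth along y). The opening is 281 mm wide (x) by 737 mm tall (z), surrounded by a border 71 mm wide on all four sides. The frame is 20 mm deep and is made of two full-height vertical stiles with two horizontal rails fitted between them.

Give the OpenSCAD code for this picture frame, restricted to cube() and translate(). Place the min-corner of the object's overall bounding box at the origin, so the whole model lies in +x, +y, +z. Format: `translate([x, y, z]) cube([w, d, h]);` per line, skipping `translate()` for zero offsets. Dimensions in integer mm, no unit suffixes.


cube([71, 20, 879]);
translate([352, 0, 0]) cube([71, 20, 879]);
translate([71, 0, 0]) cube([281, 20, 71]);
translate([71, 0, 808]) cube([281, 20, 71]);


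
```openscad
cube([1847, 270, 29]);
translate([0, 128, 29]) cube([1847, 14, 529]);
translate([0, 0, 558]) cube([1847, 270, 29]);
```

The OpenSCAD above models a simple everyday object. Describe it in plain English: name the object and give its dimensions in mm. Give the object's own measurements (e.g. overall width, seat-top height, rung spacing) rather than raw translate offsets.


An I-beam lying along x, 1847 mm long. Overall section height 587 mm. Two flanges 270 mm wide (y) and 29 mm thick, one on the floor and one at the top; a web 14 mm thick runs between them, centred on the flange width.


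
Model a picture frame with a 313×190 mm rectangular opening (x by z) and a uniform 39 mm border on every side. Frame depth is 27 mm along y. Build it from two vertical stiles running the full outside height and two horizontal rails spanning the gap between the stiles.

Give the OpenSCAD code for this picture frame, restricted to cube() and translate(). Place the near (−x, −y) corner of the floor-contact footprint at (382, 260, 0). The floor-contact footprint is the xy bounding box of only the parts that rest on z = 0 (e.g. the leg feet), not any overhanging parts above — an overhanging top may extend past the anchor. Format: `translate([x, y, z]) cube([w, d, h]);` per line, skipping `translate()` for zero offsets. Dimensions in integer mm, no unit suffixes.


translate([382, 260, 0]) cube([39, 27, 268]);
translate([734, 260, 0]) cube([39, 27, 268]);
translate([421, 260, 0]) cube([313, 27, 39]);
translate([421, 260, 229]) cube([313, 27, 39]);


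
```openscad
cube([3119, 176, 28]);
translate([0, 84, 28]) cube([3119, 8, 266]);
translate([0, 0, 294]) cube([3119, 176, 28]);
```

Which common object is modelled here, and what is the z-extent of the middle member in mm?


An I-beam. The web height is 266 mm.

Two wide flanges with a thin centred web — an I-beam. Overall 322 mm minus two 28 mm flanges gives a web of 322 − 2·28 = 266 mm.


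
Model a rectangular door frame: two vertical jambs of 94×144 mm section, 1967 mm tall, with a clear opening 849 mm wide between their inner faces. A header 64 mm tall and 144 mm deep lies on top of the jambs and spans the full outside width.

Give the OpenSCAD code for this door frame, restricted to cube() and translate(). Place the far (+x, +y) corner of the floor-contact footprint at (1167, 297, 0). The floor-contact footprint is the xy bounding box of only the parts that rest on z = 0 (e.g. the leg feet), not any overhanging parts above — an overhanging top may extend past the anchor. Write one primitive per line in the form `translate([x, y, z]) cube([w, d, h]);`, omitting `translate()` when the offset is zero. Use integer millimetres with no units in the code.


translate([130, 153, 0]) cube([94, 144, 1967]);
translate([1073, 153, 0]) cube([94, 144, 1967]);
translate([130, 153, 1967]) cube([1037, 144, 64]);


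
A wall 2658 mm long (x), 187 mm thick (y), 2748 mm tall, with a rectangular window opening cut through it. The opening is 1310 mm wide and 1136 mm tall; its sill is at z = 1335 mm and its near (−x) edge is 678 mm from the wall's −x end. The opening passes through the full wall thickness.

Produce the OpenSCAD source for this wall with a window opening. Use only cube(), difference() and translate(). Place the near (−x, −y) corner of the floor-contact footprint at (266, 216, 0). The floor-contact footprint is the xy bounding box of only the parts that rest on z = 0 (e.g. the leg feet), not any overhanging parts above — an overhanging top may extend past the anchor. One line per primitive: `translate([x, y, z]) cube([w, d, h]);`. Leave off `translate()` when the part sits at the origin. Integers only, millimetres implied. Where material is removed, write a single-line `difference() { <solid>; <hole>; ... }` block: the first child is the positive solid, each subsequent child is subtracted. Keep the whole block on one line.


difference() { translate([266, 216, 0]) cube([2658, 187, 2748]); translate([944, 216, 1335]) cube([1310, 187, 1136]); }
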